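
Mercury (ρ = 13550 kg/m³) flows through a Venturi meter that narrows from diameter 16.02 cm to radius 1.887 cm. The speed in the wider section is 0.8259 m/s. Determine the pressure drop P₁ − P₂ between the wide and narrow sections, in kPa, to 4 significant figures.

ΔP = 1496 kPa

By continuity, v₂ = v₁·A₁/A₂ = 0.8259·(201.6/11.19) = 14.88 m/s.
Along the horizontal streamline, P + ½ρv² is constant.
P₁ − P₂ = ½·13550·(14.88² − 0.8259²) = ½·13550·220.8 = 1496000 Pa.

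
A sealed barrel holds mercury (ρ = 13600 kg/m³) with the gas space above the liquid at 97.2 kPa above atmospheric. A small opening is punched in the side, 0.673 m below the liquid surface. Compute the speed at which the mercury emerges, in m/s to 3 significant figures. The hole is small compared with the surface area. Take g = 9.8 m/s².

5.24 m/s

Take point 1 at the surface (v₁ ≈ 0) and point 2 at the hole (at atmospheric pressure). Bernoulli: P₁ + ρg h = P_atm + ½ρv₂².
With P₁ − P_atm = 97200 Pa, v₂ = √(2gh + 2ΔP/ρ) = √(2·9.8·0.673 + 2·97200/13600) = 5.24 m/s.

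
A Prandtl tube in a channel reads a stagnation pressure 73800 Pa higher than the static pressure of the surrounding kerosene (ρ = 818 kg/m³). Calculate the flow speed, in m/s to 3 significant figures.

At the stagnation point the flow is brought to rest, so Bernoulli gives P_stag − P_static = ½ρv².
v = √(2ΔP/ρ) = √(2·73800/818) = 13.4 m/s.

13.4 m/s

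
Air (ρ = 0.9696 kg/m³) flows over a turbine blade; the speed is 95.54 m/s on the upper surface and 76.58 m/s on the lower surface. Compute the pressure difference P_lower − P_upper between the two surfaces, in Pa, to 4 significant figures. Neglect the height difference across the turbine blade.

The pressure is lower where the speed is higher: ΔP = ½ρ(v_up² − v_low²).
ΔP = ½·0.9696·(95.54² − 76.58²) = 1582 Pa.

ΔP ≈ 1582 Pa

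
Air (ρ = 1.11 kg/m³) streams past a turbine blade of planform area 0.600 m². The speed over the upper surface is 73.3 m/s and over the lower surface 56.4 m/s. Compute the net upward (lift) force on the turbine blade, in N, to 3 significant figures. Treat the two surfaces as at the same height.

With equal heights on the two surfaces, Bernoulli gives P_lower − P_upper = ½ρ(v_upper² − v_lower²).
ΔP = ½·1.11·(73.3² − 56.4²) = 1220 Pa.
Lift = ΔP · A = 1220 × 0.600 = 730 N.

F ≈ 730 N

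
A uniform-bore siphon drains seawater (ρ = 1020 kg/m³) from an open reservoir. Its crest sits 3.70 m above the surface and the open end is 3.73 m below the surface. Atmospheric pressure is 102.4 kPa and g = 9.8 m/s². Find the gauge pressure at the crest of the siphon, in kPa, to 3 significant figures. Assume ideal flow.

P_gauge ≈ -74.3 kPa

From the surface to the outlet (both open to atmosphere, surface at rest): v = √(2g·h_out) = √(2·9.8·3.73) = 8.55 m/s.
With constant cross-section the crest speed equals v; applying Bernoulli from the surface up to the crest, P_top = P_atm − ½ρv² − ρg·h_top.
P_top = 102400 − ½·1020·8.55² − 1020·9.8·3.70 = 28100 Pa. So P_gauge = P_top − P_atm = -74300 Pa.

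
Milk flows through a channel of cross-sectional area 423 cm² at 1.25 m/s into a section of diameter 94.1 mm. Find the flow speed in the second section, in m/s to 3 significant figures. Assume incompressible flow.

v₂ = 7.60 m/s

By continuity, v₂ = v₁·A₁/A₂ = 1.25·(423/69.5) = 7.60 m/s.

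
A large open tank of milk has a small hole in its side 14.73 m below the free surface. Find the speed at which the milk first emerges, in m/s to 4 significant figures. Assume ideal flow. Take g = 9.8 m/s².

v ≈ 16.99 m/s

Bernoulli from surface to hole (P equal, v_surface ≈ 0): v = √(2gh) = √(2×9.8×14.73) = 16.99 m/s.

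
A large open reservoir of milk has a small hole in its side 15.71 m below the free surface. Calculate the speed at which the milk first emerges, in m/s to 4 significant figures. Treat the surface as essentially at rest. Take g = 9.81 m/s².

Torricelli's result v = √(2gh) gives v = √(2·9.81·15.71) = 17.56 m/s.

v ≈ 17.56 m/s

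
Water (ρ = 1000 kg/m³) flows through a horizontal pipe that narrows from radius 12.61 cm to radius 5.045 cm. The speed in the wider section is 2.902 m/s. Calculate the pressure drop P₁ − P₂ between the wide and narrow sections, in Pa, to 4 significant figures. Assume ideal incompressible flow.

Continuity gives A₁v₁ = A₂v₂, so v₂ = (499.6 cm²)/(79.96 cm²) × 2.902 m/s = 18.13 m/s.
The pipe is horizontal, so Bernoulli reduces to P₁ + ½ρv₁² = P₂ + ½ρv₂².
P₁ − P₂ = ½·1000·(18.13² − 2.902²) = ½·1000·320.3 = 160100 Pa.

160100 Pa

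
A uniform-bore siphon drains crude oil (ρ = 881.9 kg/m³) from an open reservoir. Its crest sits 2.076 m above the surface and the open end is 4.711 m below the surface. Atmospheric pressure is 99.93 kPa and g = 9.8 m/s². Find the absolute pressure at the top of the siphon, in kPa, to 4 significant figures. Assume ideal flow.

From the surface to the outlet (both open to atmosphere, surface at rest): v = √(2g·h_out) = √(2·9.8·4.711) = 9.609 m/s.
Continuity keeps v the same throughout the tube; from surface to crest, P_atm + 0 = P_top + ½ρv² + ρg·h_top.
P_top = 99930 − ½·881.9·9.609² − 881.9·9.8·2.076 = 41270 Pa.

41.27 kPa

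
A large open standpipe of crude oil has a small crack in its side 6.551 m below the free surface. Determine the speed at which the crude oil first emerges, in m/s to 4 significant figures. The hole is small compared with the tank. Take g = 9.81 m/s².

Torricelli's result v = √(2gh) gives v = √(2·9.81·6.551) = 11.34 m/s.

v ≈ 11.34 m/s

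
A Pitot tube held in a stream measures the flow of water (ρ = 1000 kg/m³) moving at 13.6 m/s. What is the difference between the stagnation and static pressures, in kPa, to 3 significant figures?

At the stagnation point the flow is brought to rest, so Bernoulli gives P_stag − P_static = ½ρv².
ΔP = ½·1000·13.6² = 92500 Pa.

ΔP ≈ 92.5 kPa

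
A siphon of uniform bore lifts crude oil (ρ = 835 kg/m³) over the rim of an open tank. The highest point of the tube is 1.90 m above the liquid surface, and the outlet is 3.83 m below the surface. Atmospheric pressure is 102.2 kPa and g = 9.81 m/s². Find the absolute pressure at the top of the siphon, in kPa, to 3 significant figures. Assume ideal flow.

P_top ≈ 55.3 kPa

Bernoulli surface→outlet gives ½v² = g·h_out, so v = √(2·9.81·3.83) = 8.67 m/s.
Continuity keeps v the same throughout the tube; from surface to crest, P_atm + 0 = P_top + ½ρv² + ρg·h_top.
P_top = 102200 − ½·835·8.67² − 835·9.81·1.90 = 55300 Pa.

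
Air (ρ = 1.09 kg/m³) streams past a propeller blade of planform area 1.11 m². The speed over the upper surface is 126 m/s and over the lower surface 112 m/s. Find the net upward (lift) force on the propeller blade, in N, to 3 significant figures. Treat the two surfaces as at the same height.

F ≈ 2020 N

With equal heights on the two surfaces, Bernoulli gives P_lower − P_upper = ½ρ(v_upper² − v_lower²).
ΔP = ½·1.09·(126² − 112²) = 1820 Pa.
Lift = ΔP · A = 1820 × 1.11 = 2020 N.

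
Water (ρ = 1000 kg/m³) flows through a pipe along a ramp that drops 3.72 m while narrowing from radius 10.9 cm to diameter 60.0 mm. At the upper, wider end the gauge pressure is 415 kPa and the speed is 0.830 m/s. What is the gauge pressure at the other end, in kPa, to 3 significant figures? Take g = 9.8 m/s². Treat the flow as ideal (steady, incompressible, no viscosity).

Continuity gives A₁v₁ = A₂v₂, so v₂ = (373 cm²)/(28.3 cm²) × 0.830 m/s = 11.0 m/s.
Energy conservation along the streamline gives P₂ = P₁ − ½ρ(v₂² − v₁²) − ρg(h₂ − h₁).
P₂ = 415000 + ½·1000·(0.830² − 11.0²) − 1000·9.8·(−3.72) = 415000 + (-59700) − (-36500) = 392000 Pa.

P₂ = 392 kPa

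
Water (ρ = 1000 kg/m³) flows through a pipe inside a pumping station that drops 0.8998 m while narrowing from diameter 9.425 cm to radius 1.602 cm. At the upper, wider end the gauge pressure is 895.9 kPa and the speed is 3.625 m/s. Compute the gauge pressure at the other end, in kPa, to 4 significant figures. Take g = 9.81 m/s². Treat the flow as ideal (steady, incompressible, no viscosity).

Continuity gives A₁v₁ = A₂v₂, so v₂ = (69.77 cm²)/(8.063 cm²) × 3.625 m/s = 31.37 m/s.
Energy conservation along the streamline gives P₂ = P₁ − ½ρ(v₂² − v₁²) − ρg(h₂ − h₁).
P₂ = 895900 + ½·1000·(3.625² − 31.37²) − 1000·9.81·(−0.8998) = 895900 + (-485400) − (-8827) = 419300 Pa.

419.3 kPa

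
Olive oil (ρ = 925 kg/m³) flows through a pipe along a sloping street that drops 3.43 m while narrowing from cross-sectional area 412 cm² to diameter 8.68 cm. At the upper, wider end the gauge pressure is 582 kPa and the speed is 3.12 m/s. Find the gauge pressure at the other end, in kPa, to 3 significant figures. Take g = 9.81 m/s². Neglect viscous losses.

Continuity gives A₁v₁ = A₂v₂, so v₂ = (412 cm²)/(59.2 cm²) × 3.12 m/s = 21.7 m/s.
Bernoulli: P₁ + ½ρv₁² + ρg h₁ = P₂ + ½ρv₂² + ρg h₂, so P₂ = P₁ + ½ρ(v₁² − v₂²) − ρg(h₂ − h₁).
P₂ = 582000 + ½·925·(3.12² − 21.7²) − 925·9.81·(−3.43) = 582000 + (-214000) − (-31100) = 399000 Pa.

P₂ ≈ 399 kPa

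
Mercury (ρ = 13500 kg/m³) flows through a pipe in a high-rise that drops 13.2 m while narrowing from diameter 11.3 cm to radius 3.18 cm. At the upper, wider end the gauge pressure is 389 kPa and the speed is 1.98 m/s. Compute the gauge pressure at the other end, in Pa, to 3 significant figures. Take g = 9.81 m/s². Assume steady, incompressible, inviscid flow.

Mass conservation (A₁v₁ = A₂v₂) gives v₂ = 1.98 × 100/31.8 = 6.25 m/s.
Applying Bernoulli between the two ends and solving for P₂: P₂ = P₁ + ½ρ(v₁² − v₂²) − ρgΔh.
P₂ = 389000 + ½·13500·(1.98² − 6.25²) − 13500·9.81·(−13.2) = 389000 + (-237000) − (-1750000) = 1900000 Pa.

P₂ = 1900000 Pa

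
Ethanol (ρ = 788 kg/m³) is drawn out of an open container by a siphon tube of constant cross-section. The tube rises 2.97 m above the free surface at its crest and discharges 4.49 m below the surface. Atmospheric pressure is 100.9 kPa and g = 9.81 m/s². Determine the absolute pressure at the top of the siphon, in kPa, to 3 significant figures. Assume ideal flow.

The outlet speed comes from Torricelli: v = √(2g·4.49) = 9.39 m/s.
The bore is uniform, so the speed at the crest is the same v. Bernoulli surface→crest: P_atm = P_top + ½ρv² + ρg·h_top.
P_top = 100900 − ½·788·9.39² − 788·9.81·2.97 = 43200 Pa.

P_top = 43.2 kPa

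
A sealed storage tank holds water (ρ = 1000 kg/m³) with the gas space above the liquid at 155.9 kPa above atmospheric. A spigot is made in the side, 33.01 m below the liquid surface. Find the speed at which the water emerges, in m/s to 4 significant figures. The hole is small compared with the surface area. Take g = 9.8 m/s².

v ≈ 30.96 m/s

Take point 1 at the surface (v₁ ≈ 0) and point 2 at the hole (at atmospheric pressure). Bernoulli: P₁ + ρg h = P_atm + ½ρv₂².
With P₁ − P_atm = 155900 Pa, v₂ = √(2gh + 2ΔP/ρ) = √(2·9.8·33.01 + 2·155900/1000) = 30.96 m/s.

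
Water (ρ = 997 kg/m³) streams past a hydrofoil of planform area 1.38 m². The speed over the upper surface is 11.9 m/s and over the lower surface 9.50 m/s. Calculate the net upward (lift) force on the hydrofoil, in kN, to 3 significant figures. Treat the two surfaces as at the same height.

F = 35.3 kN

The faster flow above has the lower pressure; Bernoulli (same height) gives ΔP = ½ρ(v_up² − v_low²).
ΔP = ½·997·(11.9² − 9.50²) = 25600 Pa.
Lift = ΔP · A = 25600 × 1.38 = 35300 N.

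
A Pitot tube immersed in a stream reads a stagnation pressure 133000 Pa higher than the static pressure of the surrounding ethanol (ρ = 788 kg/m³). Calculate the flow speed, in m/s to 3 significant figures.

The dynamic pressure equals the rise in static pressure at the stagnation point: ΔP = ½ρv².
v = √(2ΔP/ρ) = √(2·133000/788) = 18.4 m/s.

v ≈ 18.4 m/s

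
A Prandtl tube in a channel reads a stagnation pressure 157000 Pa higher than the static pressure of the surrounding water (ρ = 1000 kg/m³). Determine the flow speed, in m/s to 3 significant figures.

Bernoulli between the free stream and the stagnation point: ½ρv² = P_stag − P_static.
v = √(2ΔP/ρ) = √(2·157000/1000) = 17.7 m/s.

17.7 m/s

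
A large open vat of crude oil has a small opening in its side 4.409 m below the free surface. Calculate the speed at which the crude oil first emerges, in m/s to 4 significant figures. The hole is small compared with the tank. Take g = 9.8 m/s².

The surface is effectively still and both ends are open, so ½v² = gh and v = √(2·9.8·4.409) = 9.296 m/s.

v = 9.296 m/s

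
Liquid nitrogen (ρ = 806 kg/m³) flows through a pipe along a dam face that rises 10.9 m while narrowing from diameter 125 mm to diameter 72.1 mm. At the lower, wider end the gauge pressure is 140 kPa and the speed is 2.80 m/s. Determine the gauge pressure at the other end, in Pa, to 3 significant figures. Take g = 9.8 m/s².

P₂ = 28500 Pa

Continuity gives A₁v₁ = A₂v₂, so v₂ = (123 cm²)/(40.8 cm²) × 2.80 m/s = 8.42 m/s.
Applying Bernoulli between the two ends and solving for P₂: P₂ = P₁ + ½ρ(v₁² − v₂²) − ρgΔh.
P₂ = 140000 + ½·806·(2.80² − 8.42²) − 806·9.8·(+10.9) = 140000 + (-25400) − (86100) = 28500 Pa.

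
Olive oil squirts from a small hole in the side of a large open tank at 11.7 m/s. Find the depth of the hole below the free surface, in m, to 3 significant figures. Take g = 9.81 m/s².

6.98 m

For a small hole in a large open tank, ½v² = gh, giving h = v²/(2g).
h = 11.7²/(2·9.81) = 137/19.62 = 6.98 m.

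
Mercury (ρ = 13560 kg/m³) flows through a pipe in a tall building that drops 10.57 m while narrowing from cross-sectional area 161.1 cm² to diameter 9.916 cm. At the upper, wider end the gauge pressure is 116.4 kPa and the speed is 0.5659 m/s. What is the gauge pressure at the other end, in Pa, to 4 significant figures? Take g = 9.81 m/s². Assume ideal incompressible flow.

P₂ ≈ 1515000 Pa

Continuity gives A₁v₁ = A₂v₂, so v₂ = (161.1 cm²)/(77.23 cm²) × 0.5659 m/s = 1.181 m/s.
Energy conservation along the streamline gives P₂ = P₁ − ½ρ(v₂² − v₁²) − ρg(h₂ − h₁).
P₂ = 116400 + ½·13560·(0.5659² − 1.181²) − 13560·9.81·(−10.57) = 116400 + (-7278) − (-1406000) = 1515000 Pa.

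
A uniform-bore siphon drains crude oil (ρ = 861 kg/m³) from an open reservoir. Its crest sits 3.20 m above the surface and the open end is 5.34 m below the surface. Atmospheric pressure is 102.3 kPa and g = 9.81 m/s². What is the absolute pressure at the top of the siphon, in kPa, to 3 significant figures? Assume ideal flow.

P_top ≈ 30.2 kPa

From the surface to the outlet (both open to atmosphere, surface at rest): v = √(2g·h_out) = √(2·9.81·5.34) = 10.2 m/s.
The bore is uniform, so the speed at the crest is the same v. Bernoulli surface→crest: P_atm = P_top + ½ρv² + ρg·h_top.
P_top = 102300 − ½·861·10.2² − 861·9.81·3.20 = 30200 Pa.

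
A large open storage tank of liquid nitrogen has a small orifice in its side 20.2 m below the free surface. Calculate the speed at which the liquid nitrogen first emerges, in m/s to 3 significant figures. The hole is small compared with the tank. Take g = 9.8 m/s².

With the surface at rest and both surface and jet at atmospheric pressure, Bernoulli gives ρg h = ½ρv², so v = √(2gh) = √(2·9.8·20.2) = 19.9 m/s.

v ≈ 19.9 m/s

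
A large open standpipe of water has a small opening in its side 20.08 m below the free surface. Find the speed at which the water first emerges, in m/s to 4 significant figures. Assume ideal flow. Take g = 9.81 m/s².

Bernoulli from surface to hole (P equal, v_surface ≈ 0): v = √(2gh) = √(2×9.81×20.08) = 19.85 m/s.

v ≈ 19.85 m/s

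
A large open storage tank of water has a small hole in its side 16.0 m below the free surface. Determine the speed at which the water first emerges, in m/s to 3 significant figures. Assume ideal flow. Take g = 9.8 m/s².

17.7 m/s

The surface is effectively still and both ends are open, so ½v² = gh and v = √(2·9.8·16.0) = 17.7 m/s.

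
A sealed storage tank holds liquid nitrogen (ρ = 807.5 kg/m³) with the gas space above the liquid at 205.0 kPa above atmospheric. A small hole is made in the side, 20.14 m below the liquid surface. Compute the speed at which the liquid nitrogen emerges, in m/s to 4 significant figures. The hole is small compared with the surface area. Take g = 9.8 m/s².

Take point 1 at the surface (v₁ ≈ 0) and point 2 at the hole (at atmospheric pressure). Bernoulli: P₁ + ρg h = P_atm + ½ρv₂².
With P₁ − P_atm = 205000 Pa, v₂ = √(2gh + 2ΔP/ρ) = √(2·9.8·20.14 + 2·205000/807.5) = 30.04 m/s.

v ≈ 30.04 m/s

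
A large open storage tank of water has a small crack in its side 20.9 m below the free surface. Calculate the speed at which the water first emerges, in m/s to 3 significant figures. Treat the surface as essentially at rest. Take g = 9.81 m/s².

20.2 m/s

With the surface at rest and both surface and jet at atmospheric pressure, Bernoulli gives ρg h = ½ρv², so v = √(2gh) = √(2·9.81·20.9) = 20.2 m/s.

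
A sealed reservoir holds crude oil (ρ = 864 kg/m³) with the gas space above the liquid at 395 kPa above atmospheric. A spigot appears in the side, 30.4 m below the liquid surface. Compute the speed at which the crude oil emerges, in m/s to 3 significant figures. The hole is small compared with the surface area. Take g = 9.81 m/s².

Take point 1 at the surface (v₁ ≈ 0) and point 2 at the hole (at atmospheric pressure). Bernoulli: P₁ + ρg h = P_atm + ½ρv₂².
With P₁ − P_atm = 395000 Pa, v₂ = √(2gh + 2ΔP/ρ) = √(2·9.81·30.4 + 2·395000/864) = 38.9 m/s.

v ≈ 38.9 m/s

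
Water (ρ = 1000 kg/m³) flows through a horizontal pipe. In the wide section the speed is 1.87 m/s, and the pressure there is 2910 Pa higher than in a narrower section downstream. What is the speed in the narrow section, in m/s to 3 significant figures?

Along the level pipe P + ½ρv² is conserved, hence v₂² = v₁² + 2(P₁ − P₂)/ρ.
v₂ = √(1.87² + 2·2910/1000) = √(3.50 + 5.82) = 3.05 m/s.

v₂ = 3.05 m/s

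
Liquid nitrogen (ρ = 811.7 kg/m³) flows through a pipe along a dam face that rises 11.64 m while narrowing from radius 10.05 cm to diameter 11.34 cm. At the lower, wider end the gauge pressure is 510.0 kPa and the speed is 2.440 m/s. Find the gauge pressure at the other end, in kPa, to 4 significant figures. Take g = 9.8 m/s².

396.0 kPa

Continuity gives A₁v₁ = A₂v₂, so v₂ = (317.3 cm²)/(101.0 cm²) × 2.440 m/s = 7.666 m/s.
Applying Bernoulli between the two ends and solving for P₂: P₂ = P₁ + ½ρ(v₁² − v₂²) − ρgΔh.
P₂ = 510000 + ½·811.7·(2.440² − 7.666²) − 811.7·9.8·(+11.64) = 510000 + (-21430) − (92590) = 396000 Pa.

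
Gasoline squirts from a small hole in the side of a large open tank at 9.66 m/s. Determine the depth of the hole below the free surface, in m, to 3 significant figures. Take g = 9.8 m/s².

4.76 m

Torricelli: v = √(2gh), so h = v²/(2g).
h = 9.66²/(2·9.8) = 93.3/19.60 = 4.76 m.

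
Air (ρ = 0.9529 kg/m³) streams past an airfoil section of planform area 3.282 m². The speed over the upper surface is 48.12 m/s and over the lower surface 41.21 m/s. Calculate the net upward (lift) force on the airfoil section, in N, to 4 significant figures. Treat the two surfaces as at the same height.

965.2 N

The faster flow above has the lower pressure; Bernoulli (same height) gives ΔP = ½ρ(v_up² − v_low²).
ΔP = ½·0.9529·(48.12² − 41.21²) = 294.1 Pa.
Lift = ΔP · A = 294.1 × 3.282 = 965.2 N.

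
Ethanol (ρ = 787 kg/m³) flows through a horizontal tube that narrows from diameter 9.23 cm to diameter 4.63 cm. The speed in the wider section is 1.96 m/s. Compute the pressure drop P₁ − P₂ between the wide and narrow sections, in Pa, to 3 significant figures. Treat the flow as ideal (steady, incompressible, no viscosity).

ΔP ≈ 22400 Pa

By continuity, v₂ = v₁·A₁/A₂ = 1.96·(66.9/16.8) = 7.79 m/s.
Bernoulli (h₁ = h₂): P₁ − P₂ = ½ρ(v₂² − v₁²).
P₁ − P₂ = ½·787·(7.79² − 1.96²) = ½·787·56.8 = 22400 Pa.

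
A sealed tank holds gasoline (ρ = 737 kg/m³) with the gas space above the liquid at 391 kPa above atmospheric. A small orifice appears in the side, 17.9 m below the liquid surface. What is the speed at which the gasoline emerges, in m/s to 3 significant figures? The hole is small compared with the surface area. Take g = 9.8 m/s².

37.6 m/s

Take point 1 at the surface (v₁ ≈ 0) and point 2 at the hole (at atmospheric pressure). Bernoulli: P₁ + ρg h = P_atm + ½ρv₂².
With P₁ − P_atm = 391000 Pa, v₂ = √(2gh + 2ΔP/ρ) = √(2·9.8·17.9 + 2·391000/737) = 37.6 m/s.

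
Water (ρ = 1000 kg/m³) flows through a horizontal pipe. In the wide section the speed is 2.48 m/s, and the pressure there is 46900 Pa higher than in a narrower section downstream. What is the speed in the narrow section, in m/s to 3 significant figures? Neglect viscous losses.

v₂ = 10.00 m/s

With h₁ = h₂, rearranging Bernoulli gives v₂ = √(v₁² + 2ΔP/ρ).
v₂ = √(2.48² + 2·46900/1000) = √(6.15 + 93.8) = 10.00 m/s.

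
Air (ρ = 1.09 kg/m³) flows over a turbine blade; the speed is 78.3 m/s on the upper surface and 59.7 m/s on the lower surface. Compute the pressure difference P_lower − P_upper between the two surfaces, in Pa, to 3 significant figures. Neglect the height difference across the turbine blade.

Bernoulli (same height): P_lower − P_upper = ½ρ(v_upper² − v_lower²).
ΔP = ½·1.09·(78.3² − 59.7²) = 1400 Pa.

ΔP ≈ 1400 Pa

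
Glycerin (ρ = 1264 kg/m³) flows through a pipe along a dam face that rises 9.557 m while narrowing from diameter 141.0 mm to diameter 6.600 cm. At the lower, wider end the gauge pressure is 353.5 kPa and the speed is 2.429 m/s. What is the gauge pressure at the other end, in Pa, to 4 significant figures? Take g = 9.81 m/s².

P₂ ≈ 161100 Pa

Mass conservation (A₁v₁ = A₂v₂) gives v₂ = 2.429 × 156.1/34.21 = 11.09 m/s.
Energy conservation along the streamline gives P₂ = P₁ − ½ρ(v₂² − v₁²) − ρg(h₂ − h₁).
P₂ = 353500 + ½·1264·(2.429² − 11.09²) − 1264·9.81·(+9.557) = 353500 + (-73940) − (118500) = 161100 Pa.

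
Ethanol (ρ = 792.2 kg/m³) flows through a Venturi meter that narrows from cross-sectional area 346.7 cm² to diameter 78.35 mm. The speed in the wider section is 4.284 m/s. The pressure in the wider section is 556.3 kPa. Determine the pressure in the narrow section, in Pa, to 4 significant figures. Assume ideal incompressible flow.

187700 Pa

The volume flow rate is constant, so v₂ = (A₁/A₂)v₁ = (346.7/48.21)·4.284 = 30.81 m/s.
Along the horizontal streamline, P + ½ρv² is constant.
P₂ = P₁ − ½ρ(v₂² − v₁²) = 556300 − ½·792.2·(30.81² − 4.284²) = 556300 − 368600 = 187700 Pa.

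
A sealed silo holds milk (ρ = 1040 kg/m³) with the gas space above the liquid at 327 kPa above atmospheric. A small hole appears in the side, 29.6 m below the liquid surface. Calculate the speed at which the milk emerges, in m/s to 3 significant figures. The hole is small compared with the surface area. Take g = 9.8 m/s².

v ≈ 34.8 m/s

Take point 1 at the surface (v₁ ≈ 0) and point 2 at the hole (at atmospheric pressure). Bernoulli: P₁ + ρg h = P_atm + ½ρv₂².
With P₁ − P_atm = 327000 Pa, v₂ = √(2gh + 2ΔP/ρ) = √(2·9.8·29.6 + 2·327000/1040) = 34.8 m/s.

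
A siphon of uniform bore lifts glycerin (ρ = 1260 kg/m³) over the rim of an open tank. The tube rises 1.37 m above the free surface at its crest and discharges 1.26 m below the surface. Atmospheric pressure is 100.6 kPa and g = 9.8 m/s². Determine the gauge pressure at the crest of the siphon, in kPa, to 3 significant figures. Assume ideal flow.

-32.5 kPa

The outlet speed comes from Torricelli: v = √(2g·1.26) = 4.97 m/s.
Continuity keeps v the same throughout the tube; from surface to crest, P_atm + 0 = P_top + ½ρv² + ρg·h_top.
P_top = 100600 − ½·1260·4.97² − 1260·9.8·1.37 = 68100 Pa. So P_gauge = P_top − P_atm = -32500 Pa.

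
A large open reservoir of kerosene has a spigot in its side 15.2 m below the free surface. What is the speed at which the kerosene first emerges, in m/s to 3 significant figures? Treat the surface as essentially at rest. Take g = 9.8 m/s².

v = 17.3 m/s

The surface is effectively still and both ends are open, so ½v² = gh and v = √(2·9.8·15.2) = 17.3 m/s.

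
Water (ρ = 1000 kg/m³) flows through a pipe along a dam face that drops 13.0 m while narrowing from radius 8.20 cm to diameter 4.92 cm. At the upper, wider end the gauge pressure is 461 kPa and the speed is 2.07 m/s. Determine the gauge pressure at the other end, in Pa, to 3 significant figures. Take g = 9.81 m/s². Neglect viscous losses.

By continuity, v₂ = v₁·A₁/A₂ = 2.07·(211/19.0) = 23.0 m/s.
Applying Bernoulli between the two ends and solving for P₂: P₂ = P₁ + ½ρ(v₁² − v₂²) − ρgΔh.
P₂ = 461000 + ½·1000·(2.07² − 23.0²) − 1000·9.81·(−13.0) = 461000 + (-262000) − (-128000) = 326000 Pa.

P₂ = 326000 Pa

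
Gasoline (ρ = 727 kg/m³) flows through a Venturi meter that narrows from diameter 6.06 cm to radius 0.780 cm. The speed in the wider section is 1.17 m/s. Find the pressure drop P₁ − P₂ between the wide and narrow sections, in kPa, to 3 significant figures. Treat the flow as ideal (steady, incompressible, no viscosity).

113 kPa

By continuity, v₂ = v₁·A₁/A₂ = 1.17·(28.8/1.91) = 17.7 m/s.
The pipe is horizontal, so Bernoulli reduces to P₁ + ½ρv₁² = P₂ + ½ρv₂².
P₁ − P₂ = ½·727·(17.7² − 1.17²) = ½·727·310 = 113000 Pa.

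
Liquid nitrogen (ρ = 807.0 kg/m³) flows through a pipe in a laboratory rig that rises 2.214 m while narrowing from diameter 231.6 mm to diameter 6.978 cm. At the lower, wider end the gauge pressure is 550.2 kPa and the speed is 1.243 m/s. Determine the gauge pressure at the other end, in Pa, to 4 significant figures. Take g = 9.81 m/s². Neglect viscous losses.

The volume flow rate is constant, so v₂ = (A₁/A₂)v₁ = (421.3/38.24)·1.243 = 13.69 m/s.
Applying Bernoulli between the two ends and solving for P₂: P₂ = P₁ + ½ρ(v₁² − v₂²) − ρgΔh.
P₂ = 550200 + ½·807.0·(1.243² − 13.69²) − 807.0·9.81·(+2.214) = 550200 + (-75030) − (17530) = 457600 Pa.

P₂ = 457600 Pa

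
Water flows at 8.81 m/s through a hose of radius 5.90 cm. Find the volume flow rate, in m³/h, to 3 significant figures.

Q = 347 m³/h

Q = A·v = 0.0109 m² × 8.81 m/s = 0.0963 m³/s.
Converting: 0.0963 m³/s × 3600 = 347 m³/h.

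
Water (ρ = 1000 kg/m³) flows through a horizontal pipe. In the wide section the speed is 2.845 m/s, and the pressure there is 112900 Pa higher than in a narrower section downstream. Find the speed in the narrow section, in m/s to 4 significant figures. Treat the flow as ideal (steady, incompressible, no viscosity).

v₂ ≈ 15.29 m/s

Horizontal Bernoulli: P₁ + ½ρv₁² = P₂ + ½ρv₂², so v₂² = v₁² + 2(P₁ − P₂)/ρ.
v₂ = √(2.845² + 2·112900/1000) = √(8.094 + 225.8) = 15.29 m/s.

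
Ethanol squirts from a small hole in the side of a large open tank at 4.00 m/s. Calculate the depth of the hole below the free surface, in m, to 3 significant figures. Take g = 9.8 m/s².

h ≈ 0.816 m

For a small hole in a large open tank, ½v² = gh, giving h = v²/(2g).
h = 4.00²/(2·9.8) = 16.0/19.60 = 0.816 m.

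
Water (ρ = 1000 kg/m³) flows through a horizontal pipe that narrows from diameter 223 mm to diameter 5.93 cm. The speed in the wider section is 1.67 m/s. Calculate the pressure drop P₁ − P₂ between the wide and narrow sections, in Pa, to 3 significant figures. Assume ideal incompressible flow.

By continuity, v₂ = v₁·A₁/A₂ = 1.67·(391/27.6) = 23.6 m/s.
The pipe is horizontal, so Bernoulli reduces to P₁ + ½ρv₁² = P₂ + ½ρv₂².
P₁ − P₂ = ½·1000·(23.6² − 1.67²) = ½·1000·555 = 277000 Pa.

ΔP ≈ 277000 Pa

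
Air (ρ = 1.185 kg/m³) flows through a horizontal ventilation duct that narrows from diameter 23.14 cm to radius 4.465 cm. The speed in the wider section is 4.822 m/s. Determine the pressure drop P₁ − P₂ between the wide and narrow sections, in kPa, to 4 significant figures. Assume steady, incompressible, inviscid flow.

Mass conservation (A₁v₁ = A₂v₂) gives v₂ = 4.822 × 420.5/62.63 = 32.38 m/s.
With no height change, Bernoulli's equation is P₁ + ½ρv₁² = P₂ + ½ρv₂².
P₁ − P₂ = ½·1.185·(32.38² − 4.822²) = ½·1.185·1025 = 607.4 Pa.

0.6074 kPa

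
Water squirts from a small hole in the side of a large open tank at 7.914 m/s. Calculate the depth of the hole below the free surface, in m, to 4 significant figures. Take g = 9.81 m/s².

For a small hole in a large open tank, ½v² = gh, giving h = v²/(2g).
h = 7.914²/(2·9.81) = 62.63/19.62 = 3.192 m.

h = 3.192 m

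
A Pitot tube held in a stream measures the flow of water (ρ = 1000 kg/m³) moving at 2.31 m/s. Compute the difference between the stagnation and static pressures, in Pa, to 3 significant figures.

At the stagnation point the flow is brought to rest, so Bernoulli gives P_stag − P_static = ½ρv².
ΔP = ½·1000·2.31² = 2670 Pa.

ΔP = 2670 Pa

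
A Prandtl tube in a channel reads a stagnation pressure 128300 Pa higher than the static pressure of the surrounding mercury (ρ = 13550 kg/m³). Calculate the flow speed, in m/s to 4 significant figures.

v ≈ 4.352 m/s

Bernoulli between the free stream and the stagnation point: ½ρv² = P_stag − P_static.
v = √(2ΔP/ρ) = √(2·128300/13550) = 4.352 m/s.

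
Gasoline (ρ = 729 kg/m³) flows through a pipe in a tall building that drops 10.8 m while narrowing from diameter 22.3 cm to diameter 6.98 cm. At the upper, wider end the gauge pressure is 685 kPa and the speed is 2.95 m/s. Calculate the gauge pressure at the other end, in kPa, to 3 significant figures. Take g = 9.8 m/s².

435 kPa

The volume flow rate is constant, so v₂ = (A₁/A₂)v₁ = (391/38.3)·2.95 = 30.1 m/s.
Bernoulli: P₁ + ½ρv₁² + ρg h₁ = P₂ + ½ρv₂² + ρg h₂, so P₂ = P₁ + ½ρ(v₁² − v₂²) − ρg(h₂ − h₁).
P₂ = 685000 + ½·729·(2.95² − 30.1²) − 729·9.8·(−10.8) = 685000 + (-327000) − (-77200) = 435000 Pa.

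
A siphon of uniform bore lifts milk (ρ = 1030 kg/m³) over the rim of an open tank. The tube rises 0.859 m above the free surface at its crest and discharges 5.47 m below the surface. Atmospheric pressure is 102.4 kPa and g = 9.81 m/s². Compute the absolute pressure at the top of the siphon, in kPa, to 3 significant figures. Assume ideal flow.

From the surface to the outlet (both open to atmosphere, surface at rest): v = √(2g·h_out) = √(2·9.81·5.47) = 10.4 m/s.
Continuity keeps v the same throughout the tube; from surface to crest, P_atm + 0 = P_top + ½ρv² + ρg·h_top.
P_top = 102400 − ½·1030·10.4² − 1030·9.81·0.859 = 38400 Pa.

P_top ≈ 38.4 kPa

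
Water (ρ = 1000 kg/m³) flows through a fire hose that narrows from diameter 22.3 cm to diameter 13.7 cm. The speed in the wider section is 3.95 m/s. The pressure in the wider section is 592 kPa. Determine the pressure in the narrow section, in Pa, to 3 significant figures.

P₂ ≈ 545000 Pa

Mass conservation (A₁v₁ = A₂v₂) gives v₂ = 3.95 × 391/147 = 10.5 m/s.
The pipe is horizontal, so Bernoulli reduces to P₁ + ½ρv₁² = P₂ + ½ρv₂².
P₂ = P₁ − ½ρ(v₂² − v₁²) = 592000 − ½·1000·(10.5² − 3.95²) = 592000 − 47000 = 545000 Pa.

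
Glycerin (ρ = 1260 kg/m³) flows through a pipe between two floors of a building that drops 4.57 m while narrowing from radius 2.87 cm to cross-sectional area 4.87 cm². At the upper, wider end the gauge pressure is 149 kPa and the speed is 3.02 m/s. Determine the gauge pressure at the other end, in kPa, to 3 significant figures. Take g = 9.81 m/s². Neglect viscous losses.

Mass conservation (A₁v₁ = A₂v₂) gives v₂ = 3.02 × 25.9/4.87 = 16.0 m/s.
Energy conservation along the streamline gives P₂ = P₁ − ½ρ(v₂² − v₁²) − ρg(h₂ − h₁).
P₂ = 149000 + ½·1260·(3.02² − 16.0²) − 1260·9.81·(−4.57) = 149000 + (-156000) − (-56500) = 49000 Pa.

P₂ ≈ 49.0 kPa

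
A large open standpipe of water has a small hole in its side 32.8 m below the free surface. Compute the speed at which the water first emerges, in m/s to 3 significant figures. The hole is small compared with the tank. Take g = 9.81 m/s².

Torricelli's result v = √(2gh) gives v = √(2·9.81·32.8) = 25.4 m/s.

v ≈ 25.4 m/s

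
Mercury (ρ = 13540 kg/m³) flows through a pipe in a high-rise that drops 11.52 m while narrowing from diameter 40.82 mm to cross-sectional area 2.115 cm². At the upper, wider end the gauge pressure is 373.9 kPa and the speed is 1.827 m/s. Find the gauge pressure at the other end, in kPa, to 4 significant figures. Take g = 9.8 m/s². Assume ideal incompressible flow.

P₂ ≈ 1060 kPa

Continuity gives A₁v₁ = A₂v₂, so v₂ = (13.09 cm²)/(2.115 cm²) × 1.827 m/s = 11.30 m/s.
Applying Bernoulli between the two ends and solving for P₂: P₂ = P₁ + ½ρ(v₁² − v₂²) − ρgΔh.
P₂ = 373900 + ½·13540·(1.827² − 11.30²) − 13540·9.8·(−11.52) = 373900 + (-842600) − (-1529000) = 1060000 Pa.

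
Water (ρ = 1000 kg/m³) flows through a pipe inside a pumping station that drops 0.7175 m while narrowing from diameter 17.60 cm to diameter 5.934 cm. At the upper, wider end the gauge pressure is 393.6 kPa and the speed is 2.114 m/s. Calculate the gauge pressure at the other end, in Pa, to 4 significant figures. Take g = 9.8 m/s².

P₂ ≈ 229900 Pa

Mass conservation (A₁v₁ = A₂v₂) gives v₂ = 2.114 × 243.3/27.66 = 18.60 m/s.
Applying Bernoulli between the two ends and solving for P₂: P₂ = P₁ + ½ρ(v₁² − v₂²) − ρgΔh.
P₂ = 393600 + ½·1000·(2.114² − 18.60²) − 1000·9.8·(−0.7175) = 393600 + (-170700) − (-7032) = 229900 Pa.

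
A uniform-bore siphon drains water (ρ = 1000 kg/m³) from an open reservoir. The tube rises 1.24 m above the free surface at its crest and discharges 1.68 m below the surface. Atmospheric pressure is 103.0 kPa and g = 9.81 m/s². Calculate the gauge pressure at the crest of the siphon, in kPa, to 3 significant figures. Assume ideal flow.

The outlet speed comes from Torricelli: v = √(2g·1.68) = 5.74 m/s.
The bore is uniform, so the speed at the crest is the same v. Bernoulli surface→crest: P_atm = P_top + ½ρv² + ρg·h_top.
P_top = 103000 − ½·1000·5.74² − 1000·9.81·1.24 = 74400 Pa. So P_gauge = P_top − P_atm = -28600 Pa.

P_gauge = -28.6 kPa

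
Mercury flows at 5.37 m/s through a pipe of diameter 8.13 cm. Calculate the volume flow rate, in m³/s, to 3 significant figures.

0.0279 m³/s

Q = A·v = 0.00519 m² × 5.37 m/s = 0.0279 m³/s.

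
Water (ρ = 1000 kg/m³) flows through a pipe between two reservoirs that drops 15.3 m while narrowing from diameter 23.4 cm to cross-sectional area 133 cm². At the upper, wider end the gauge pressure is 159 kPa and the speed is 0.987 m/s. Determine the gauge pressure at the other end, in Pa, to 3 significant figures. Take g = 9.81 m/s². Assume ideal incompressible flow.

P₂ = 304000 Pa

Mass conservation (A₁v₁ = A₂v₂) gives v₂ = 0.987 × 430/133 = 3.19 m/s.
Applying Bernoulli between the two ends and solving for P₂: P₂ = P₁ + ½ρ(v₁² − v₂²) − ρgΔh.
P₂ = 159000 + ½·1000·(0.987² − 3.19²) − 1000·9.81·(−15.3) = 159000 + (-4610) − (-150000) = 304000 Pa.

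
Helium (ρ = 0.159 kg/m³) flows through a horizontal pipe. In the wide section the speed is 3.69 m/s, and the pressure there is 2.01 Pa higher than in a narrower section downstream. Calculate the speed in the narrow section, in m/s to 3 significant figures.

With h₁ = h₂, rearranging Bernoulli gives v₂ = √(v₁² + 2ΔP/ρ).
v₂ = √(3.69² + 2·2.01/0.159) = √(13.6 + 25.3) = 6.24 m/s.

6.24 m/s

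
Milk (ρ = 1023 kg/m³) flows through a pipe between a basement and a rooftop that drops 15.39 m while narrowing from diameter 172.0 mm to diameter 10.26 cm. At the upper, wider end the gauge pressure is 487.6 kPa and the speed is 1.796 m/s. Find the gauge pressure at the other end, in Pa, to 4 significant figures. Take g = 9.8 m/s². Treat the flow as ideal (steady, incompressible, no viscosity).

630500 Pa

The volume flow rate is constant, so v₂ = (A₁/A₂)v₁ = (232.4/82.68)·1.796 = 5.047 m/s.
Bernoulli: P₁ + ½ρv₁² + ρg h₁ = P₂ + ½ρv₂² + ρg h₂, so P₂ = P₁ + ½ρ(v₁² − v₂²) − ρg(h₂ − h₁).
P₂ = 487600 + ½·1023·(1.796² − 5.047²) − 1023·9.8·(−15.39) = 487600 + (-11380) − (-154300) = 630500 Pa.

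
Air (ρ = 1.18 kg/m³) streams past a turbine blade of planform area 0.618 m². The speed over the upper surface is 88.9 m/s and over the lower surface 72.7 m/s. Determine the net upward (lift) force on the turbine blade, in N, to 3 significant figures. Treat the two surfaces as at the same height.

955 N

From P + ½ρv² = const at equal height, P_low − P_up = ½ρ(v_up² − v_low²).
ΔP = ½·1.18·(88.9² − 72.7²) = 1540 Pa.
Lift = ΔP · A = 1540 × 0.618 = 955 N.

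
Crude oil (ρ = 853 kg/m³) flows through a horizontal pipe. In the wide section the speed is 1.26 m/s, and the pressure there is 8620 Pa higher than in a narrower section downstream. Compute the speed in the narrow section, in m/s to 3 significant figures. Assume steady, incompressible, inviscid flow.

v₂ ≈ 4.67 m/s

With h₁ = h₂, rearranging Bernoulli gives v₂ = √(v₁² + 2ΔP/ρ).
v₂ = √(1.26² + 2·8620/853) = √(1.59 + 20.2) = 4.67 m/s.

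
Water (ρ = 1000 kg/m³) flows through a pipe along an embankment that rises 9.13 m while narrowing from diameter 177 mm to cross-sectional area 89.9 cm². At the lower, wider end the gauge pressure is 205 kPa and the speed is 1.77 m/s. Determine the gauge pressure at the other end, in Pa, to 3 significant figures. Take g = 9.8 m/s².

Mass conservation (A₁v₁ = A₂v₂) gives v₂ = 1.77 × 246/89.9 = 4.84 m/s.
Applying Bernoulli between the two ends and solving for P₂: P₂ = P₁ + ½ρ(v₁² − v₂²) − ρgΔh.
P₂ = 205000 + ½·1000·(1.77² − 4.84²) − 1000·9.8·(+9.13) = 205000 + (-10200) − (89500) = 105000 Pa.

P₂ ≈ 105000 Pa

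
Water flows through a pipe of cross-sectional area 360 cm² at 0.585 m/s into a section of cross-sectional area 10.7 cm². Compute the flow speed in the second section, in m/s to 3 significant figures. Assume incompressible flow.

Mass conservation (A₁v₁ = A₂v₂) gives v₂ = 0.585 × 360/10.7 = 19.7 m/s.

19.7 m/s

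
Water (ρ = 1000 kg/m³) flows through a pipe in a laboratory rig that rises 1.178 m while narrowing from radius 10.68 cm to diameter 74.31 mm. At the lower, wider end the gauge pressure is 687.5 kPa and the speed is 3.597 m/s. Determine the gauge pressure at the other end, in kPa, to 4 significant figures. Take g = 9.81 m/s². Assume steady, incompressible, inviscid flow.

By continuity, v₂ = v₁·A₁/A₂ = 3.597·(358.3/43.37) = 29.72 m/s.
Applying Bernoulli between the two ends and solving for P₂: P₂ = P₁ + ½ρ(v₁² − v₂²) − ρgΔh.
P₂ = 687500 + ½·1000·(3.597² − 29.72²) − 1000·9.81·(+1.178) = 687500 + (-435200) − (11560) = 240800 Pa.

P₂ ≈ 240.8 kPa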